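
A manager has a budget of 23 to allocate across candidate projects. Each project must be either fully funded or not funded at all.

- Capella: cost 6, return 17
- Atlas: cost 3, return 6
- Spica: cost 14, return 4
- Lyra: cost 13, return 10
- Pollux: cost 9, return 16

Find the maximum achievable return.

This is an integer program with binary decision variables.
Allowing fractional choices, the relaxed optimum would be about 42.8, but projects are indivisible.
Capella + Pollux: cost 6 + 9 = 15 ≤ 23, return 17 + 16 = 33.
Capella + Atlas + Lyra: cost 6 + 3 + 13 = 22 ≤ 23, return 17 + 6 + 10 = 33.
Capella + Atlas + Pollux: cost 6 + 3 + 9 = 18 ≤ 23, return 17 + 6 + 16 = 39.
Best is Capella, Atlas, and Pollux with total return 39.

39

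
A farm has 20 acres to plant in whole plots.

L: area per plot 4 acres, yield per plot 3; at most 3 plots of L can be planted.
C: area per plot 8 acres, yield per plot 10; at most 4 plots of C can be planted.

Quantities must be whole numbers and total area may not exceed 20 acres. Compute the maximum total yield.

1×L and 2×C: area 20 ≤ 20, yield 1·3 + 2·10 = 23.
2×C: area 16 ≤ 20, yield 2·10 = 20.
Best is 23.

23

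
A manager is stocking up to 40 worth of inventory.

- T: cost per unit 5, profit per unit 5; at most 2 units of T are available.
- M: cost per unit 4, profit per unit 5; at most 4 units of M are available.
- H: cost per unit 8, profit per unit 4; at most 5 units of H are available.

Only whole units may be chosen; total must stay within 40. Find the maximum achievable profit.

34

M has the best ratio (5/4); taking only M gives at most 4×5 = 20 (stopped by the supply cap of 4).
Mixing does better — 2×T, 4×M, and 1×H: cost 34 ≤ 40, profit 2·5 + 4·5 + 1·4 = 34.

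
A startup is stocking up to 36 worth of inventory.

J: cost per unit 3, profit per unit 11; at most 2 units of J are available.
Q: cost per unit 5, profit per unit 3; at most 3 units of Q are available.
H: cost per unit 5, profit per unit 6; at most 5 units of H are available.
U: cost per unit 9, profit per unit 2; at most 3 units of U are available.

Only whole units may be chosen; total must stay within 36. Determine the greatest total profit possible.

This is a bounded integer knapsack.
J has the best ratio (11/3); taking only J gives at most 2×11 = 22 (stopped by the supply cap of 2).
Mixing does better — 2×J, 1×Q, and 5×H: cost 36 ≤ 36, profit 2·11 + 1·3 + 5·6 = 55.

55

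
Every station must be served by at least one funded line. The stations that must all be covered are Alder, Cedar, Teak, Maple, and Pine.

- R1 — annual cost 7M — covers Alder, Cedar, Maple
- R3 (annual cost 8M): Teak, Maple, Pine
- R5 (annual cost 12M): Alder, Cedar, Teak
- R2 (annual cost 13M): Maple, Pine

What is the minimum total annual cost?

This is a weighted set-cover instance.
Choose R1 and R3: together they cover Alder, Cedar, Teak, Maple, Pine — every station.
Total annual cost: 7 + 8 = 15.

15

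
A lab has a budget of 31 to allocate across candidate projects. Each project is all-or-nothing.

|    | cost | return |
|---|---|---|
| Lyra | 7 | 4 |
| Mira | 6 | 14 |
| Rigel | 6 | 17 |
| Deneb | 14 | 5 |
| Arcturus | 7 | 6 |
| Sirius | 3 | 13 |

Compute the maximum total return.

54

Take Lyra, Mira, Rigel, Arcturus, and Sirius: cost 7 + 6 + 6 + 7 + 3 = 29 ≤ 31, return 4 + 14 + 17 + 6 + 13 = 54.
No other feasible combination does better.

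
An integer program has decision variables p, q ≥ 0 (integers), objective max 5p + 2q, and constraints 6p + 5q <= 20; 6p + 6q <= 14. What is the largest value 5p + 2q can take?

(p,q)=(2,0): 6·2+5·0=12≤20, 6·2+6·0=12≤14, objective 10.
(p,q)=(1,1): 6·1+5·1=11≤20, 6·1+6·1=12≤14, objective 7.
(p,q)=(1,0): 6·1+5·0=6≤20, 6·1+6·0=6≤14, objective 5.
Maximum is 10 at (p,q)=(2,0).

10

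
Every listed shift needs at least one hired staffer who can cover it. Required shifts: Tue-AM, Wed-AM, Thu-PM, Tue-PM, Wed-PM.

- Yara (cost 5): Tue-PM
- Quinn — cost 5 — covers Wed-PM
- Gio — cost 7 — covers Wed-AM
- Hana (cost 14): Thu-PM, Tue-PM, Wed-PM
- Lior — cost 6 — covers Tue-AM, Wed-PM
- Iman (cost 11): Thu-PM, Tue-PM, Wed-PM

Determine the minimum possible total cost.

24

Choose Gio, Lior, and Iman: together they cover Tue-AM, Wed-AM, Thu-PM, Tue-PM, Wed-PM — every shift.
Total cost: 7 + 6 + 11 = 24.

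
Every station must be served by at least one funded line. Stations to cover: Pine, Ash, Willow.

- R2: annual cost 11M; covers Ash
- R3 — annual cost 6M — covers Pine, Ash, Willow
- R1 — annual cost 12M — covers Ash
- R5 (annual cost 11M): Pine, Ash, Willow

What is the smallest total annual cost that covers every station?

R3 alone covers Pine, Ash, Willow — every station.
Total annual cost: 6.
No cover costs less than 6.

6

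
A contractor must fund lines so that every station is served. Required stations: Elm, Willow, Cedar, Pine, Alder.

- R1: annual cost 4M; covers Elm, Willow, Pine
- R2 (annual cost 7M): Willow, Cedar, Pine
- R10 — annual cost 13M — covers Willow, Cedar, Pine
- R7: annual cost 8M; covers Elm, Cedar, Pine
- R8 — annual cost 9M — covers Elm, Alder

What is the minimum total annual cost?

16

This is a weighted set-cover instance.
The greedy cost-per-new-station heuristic would pick R1, R2, and R8 for 20, but a cheaper cover exists.
Choose R2 and R8: together they cover Elm, Willow, Cedar, Pine, Alder — every station.
Total annual cost: 7 + 9 = 16.
No cover costs less than 16.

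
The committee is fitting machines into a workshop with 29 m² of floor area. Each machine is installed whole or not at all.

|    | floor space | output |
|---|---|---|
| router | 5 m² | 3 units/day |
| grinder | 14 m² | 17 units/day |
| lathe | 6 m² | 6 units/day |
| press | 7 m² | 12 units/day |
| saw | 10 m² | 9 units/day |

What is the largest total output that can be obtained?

Allowing fractional choices, the relaxed optimum would be about 36.8, but machines are indivisible.
grinder + lathe + press: floor space 14 + 6 + 7 = 27 ≤ 29, output 17 + 6 + 12 = 35.
router + grinder + press: floor space 5 + 14 + 7 = 26 ≤ 29, output 3 + 17 + 12 = 32.
Best is grinder, lathe, and press with total output 35.

35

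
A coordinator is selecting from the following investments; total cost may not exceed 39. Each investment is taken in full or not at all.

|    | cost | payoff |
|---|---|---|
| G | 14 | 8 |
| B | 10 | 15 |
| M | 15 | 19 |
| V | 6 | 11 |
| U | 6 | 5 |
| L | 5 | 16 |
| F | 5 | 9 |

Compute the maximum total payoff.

61

M + V + U + L + F: cost 15 + 6 + 6 + 5 + 5 = 37 ≤ 39, payoff 19 + 11 + 5 + 16 + 9 = 60.
B + M + L + F: cost 10 + 15 + 5 + 5 = 35 ≤ 39, payoff 15 + 19 + 16 + 9 = 59.
B + M + V + L: cost 10 + 15 + 6 + 5 = 36 ≤ 39, payoff 15 + 19 + 11 + 16 = 61.
Best is B, M, V, and L with total payoff 61.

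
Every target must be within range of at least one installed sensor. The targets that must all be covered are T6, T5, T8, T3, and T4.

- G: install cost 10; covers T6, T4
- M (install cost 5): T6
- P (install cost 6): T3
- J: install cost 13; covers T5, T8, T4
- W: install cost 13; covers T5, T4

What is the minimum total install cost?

24

Choose M, P, and J: together they cover T6, T5, T8, T3, T4 — every target.
Total install cost: 5 + 6 + 13 = 24.
No cover costs less than 24.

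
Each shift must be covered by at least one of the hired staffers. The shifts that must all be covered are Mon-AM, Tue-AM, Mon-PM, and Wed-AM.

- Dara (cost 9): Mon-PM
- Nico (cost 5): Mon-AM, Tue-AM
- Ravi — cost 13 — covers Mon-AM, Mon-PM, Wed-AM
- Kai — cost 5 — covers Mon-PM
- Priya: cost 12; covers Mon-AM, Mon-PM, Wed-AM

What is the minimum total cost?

The greedy cost-per-new-shift heuristic would pick Nico, Kai, and Priya for 22, but a cheaper cover exists.
Choose Nico and Priya: together they cover Mon-AM, Tue-AM, Mon-PM, Wed-AM — every shift.
Total cost: 5 + 12 = 17.
No cover costs less than 17.

17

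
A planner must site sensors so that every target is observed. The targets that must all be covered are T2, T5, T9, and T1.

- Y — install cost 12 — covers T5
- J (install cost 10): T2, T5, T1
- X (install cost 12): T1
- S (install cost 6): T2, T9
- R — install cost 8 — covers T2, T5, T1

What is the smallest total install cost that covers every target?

14

This is an integer covering problem.
Choose S and R: together they cover T2, T5, T9, T1 — every target.
Total install cost: 6 + 8 = 14.
No cover costs less than 14.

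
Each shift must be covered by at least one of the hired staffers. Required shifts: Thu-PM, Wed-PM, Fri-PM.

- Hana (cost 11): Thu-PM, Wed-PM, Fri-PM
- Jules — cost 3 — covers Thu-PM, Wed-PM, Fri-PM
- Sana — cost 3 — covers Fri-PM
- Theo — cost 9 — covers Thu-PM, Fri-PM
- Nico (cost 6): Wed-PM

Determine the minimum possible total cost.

Jules alone covers Thu-PM, Wed-PM, Fri-PM — every shift.
Total cost: 3.

3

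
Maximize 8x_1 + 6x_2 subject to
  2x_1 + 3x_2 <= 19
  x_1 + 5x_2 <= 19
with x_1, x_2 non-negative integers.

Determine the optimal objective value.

72

The continuous relaxation peaks at (9.5, 0) with value 76.00; rounding to a feasible lattice point costs some objective.
(x_1,x_2)=(9,0) is feasible, giving 72.
(x_1,x_2)=(8,1) is feasible, giving 70.
(x_1,x_2)=(8,0) is feasible, giving 64.
No feasible integer point exceeds 72.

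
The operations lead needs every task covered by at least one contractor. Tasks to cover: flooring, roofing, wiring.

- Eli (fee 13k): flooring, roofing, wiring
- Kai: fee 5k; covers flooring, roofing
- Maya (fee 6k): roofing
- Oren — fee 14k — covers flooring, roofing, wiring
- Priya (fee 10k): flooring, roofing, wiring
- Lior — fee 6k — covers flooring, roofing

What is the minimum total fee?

The greedy cost-per-new-task heuristic would pick Kai and Priya for 15, but a cheaper cover exists.
Priya alone covers flooring, roofing, wiring — every task.
Total fee: 10.
No cover costs less than 10.

10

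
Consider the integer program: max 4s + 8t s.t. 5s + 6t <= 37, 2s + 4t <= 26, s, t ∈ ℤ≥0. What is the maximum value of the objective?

48

(s,t)=(0,6): 5·0+6·6=36≤37, 2·0+4·6=24≤26, objective 48.
(s,t)=(1,5): 5·1+6·5=35≤37, 2·1+4·5=22≤26, objective 44.
The best lattice point is (0,6), giving 48.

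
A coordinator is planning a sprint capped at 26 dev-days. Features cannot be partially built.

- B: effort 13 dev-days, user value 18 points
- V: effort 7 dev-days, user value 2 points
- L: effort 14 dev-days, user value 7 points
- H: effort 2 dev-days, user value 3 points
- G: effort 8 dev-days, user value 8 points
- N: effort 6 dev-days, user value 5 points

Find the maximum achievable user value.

This is an integer program with binary decision variables.
B + H + G: effort 13 + 2 + 8 = 23 ≤ 26, user value 18 + 3 + 8 = 29.
B + G: effort 13 + 8 = 21 ≤ 26, user value 18 + 8 = 26.
Best is B, H, and G with total user value 29.

29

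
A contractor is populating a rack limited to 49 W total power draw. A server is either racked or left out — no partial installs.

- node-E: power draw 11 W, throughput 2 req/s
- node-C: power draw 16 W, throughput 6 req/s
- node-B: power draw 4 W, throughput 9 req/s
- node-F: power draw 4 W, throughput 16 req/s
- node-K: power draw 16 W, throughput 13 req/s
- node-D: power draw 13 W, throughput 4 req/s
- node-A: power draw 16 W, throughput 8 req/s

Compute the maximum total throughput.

46

Treat it as a binary knapsack problem.
Allowing fractional choices, the relaxed optimum would be about 49.4, but servers are indivisible.
node-E + node-B + node-F + node-K + node-D: power draw 11 + 4 + 4 + 16 + 13 = 48 ≤ 49, throughput 2 + 9 + 16 + 13 + 4 = 44.
node-B + node-F + node-K + node-A: power draw 4 + 4 + 16 + 16 = 40 ≤ 49, throughput 9 + 16 + 13 + 8 = 46.
node-C + node-B + node-F + node-K: power draw 16 + 4 + 4 + 16 = 40 ≤ 49, throughput 6 + 9 + 16 + 13 = 44.
Best is node-B, node-F, node-K, and node-A with total throughput 46.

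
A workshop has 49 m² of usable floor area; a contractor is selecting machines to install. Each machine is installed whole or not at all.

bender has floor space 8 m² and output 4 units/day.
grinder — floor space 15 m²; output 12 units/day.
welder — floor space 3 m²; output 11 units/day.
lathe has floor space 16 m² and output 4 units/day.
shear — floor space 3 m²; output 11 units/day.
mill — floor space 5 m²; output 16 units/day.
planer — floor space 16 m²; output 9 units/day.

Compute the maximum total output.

59

Allowing fractional choices, the relaxed optimum would be about 62.5, but machines are indivisible.
grinder + welder + shear + mill + planer: floor space 15 + 3 + 3 + 5 + 16 = 42 ≤ 49, output 12 + 11 + 11 + 16 + 9 = 59.
grinder + welder + lathe + shear + mill: floor space 15 + 3 + 16 + 3 + 5 = 42 ≤ 49, output 12 + 11 + 4 + 11 + 16 = 54.
bender + grinder + welder + shear + mill: floor space 8 + 15 + 3 + 3 + 5 = 34 ≤ 49, output 4 + 12 + 11 + 11 + 16 = 54.
Best is grinder, welder, shear, mill, and planer with total output 59.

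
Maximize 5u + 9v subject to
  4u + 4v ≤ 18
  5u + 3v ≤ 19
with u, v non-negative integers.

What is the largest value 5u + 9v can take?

Relaxing integrality, the LP optimum is 40.50 at (u,v) = (0, 4.5), which is not an integer point.
(u,v)=(0,4): 4·0+4·4=16≤18, 5·0+3·4=12≤19, objective 36.
(u,v)=(1,3): 4·1+4·3=16≤18, 5·1+3·3=14≤19, objective 32.
(u,v)=(0,3): 4·0+4·3=12≤18, 5·0+3·3=9≤19, objective 27.
The best lattice point is (0,4), giving 36.

36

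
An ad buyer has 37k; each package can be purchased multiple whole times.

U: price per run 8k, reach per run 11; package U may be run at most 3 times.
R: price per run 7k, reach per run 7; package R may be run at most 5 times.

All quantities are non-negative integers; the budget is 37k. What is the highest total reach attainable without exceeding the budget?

43

U has the best ratio (11/8); taking only U gives at most 3×11 = 33 (stopped by the supply cap of 3).
Mixing does better — 2×U and 3×R: price 37 ≤ 37, reach 2·11 + 3·7 = 43.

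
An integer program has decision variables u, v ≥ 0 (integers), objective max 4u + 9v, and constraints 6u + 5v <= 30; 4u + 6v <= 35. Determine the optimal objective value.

45

The continuous relaxation peaks at (0, 5.83) with value 52.50; rounding to a feasible lattice point costs some objective.
(u,v)=(0,5): 6·0+5·5=25≤30, 4·0+6·5=30≤35, objective 45.
(u,v)=(1,4): 6·1+5·4=26≤30, 4·1+6·4=28≤35, objective 40.
(u,v)=(0,4): 6·0+5·4=20≤30, 4·0+6·4=24≤35, objective 36.
Maximum is 45 at (u,v)=(0,5).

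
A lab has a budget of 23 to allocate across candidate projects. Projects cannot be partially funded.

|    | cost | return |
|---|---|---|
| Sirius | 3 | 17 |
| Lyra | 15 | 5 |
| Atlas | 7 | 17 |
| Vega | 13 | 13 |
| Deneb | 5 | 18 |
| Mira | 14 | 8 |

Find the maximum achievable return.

52

Allowing fractional choices, the relaxed optimum would be about 60.0, but projects are indivisible.
Sirius + Atlas + Deneb: cost 3 + 7 + 5 = 15 ≤ 23, return 17 + 17 + 18 = 52.
Sirius + Vega + Deneb: cost 3 + 13 + 5 = 21 ≤ 23, return 17 + 13 + 18 = 48.
Best is Sirius, Atlas, and Deneb with total return 52.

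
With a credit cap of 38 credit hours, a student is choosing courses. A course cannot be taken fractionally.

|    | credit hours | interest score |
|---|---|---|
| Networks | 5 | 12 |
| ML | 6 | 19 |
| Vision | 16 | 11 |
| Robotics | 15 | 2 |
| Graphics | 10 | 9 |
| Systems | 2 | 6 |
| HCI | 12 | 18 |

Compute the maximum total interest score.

This is an integer program with binary decision variables.
Allowing fractional choices, the relaxed optimum would be about 66.1, but courses are indivisible.
Networks + ML + Graphics + Systems + HCI: credit hours 5 + 6 + 10 + 2 + 12 = 35 ≤ 38, interest score 12 + 19 + 9 + 6 + 18 = 64.
Networks + ML + Graphics + HCI: credit hours 5 + 6 + 10 + 12 = 33 ≤ 38, interest score 12 + 19 + 9 + 18 = 58.
Best is Networks, ML, Graphics, Systems, and HCI with total interest score 64.

64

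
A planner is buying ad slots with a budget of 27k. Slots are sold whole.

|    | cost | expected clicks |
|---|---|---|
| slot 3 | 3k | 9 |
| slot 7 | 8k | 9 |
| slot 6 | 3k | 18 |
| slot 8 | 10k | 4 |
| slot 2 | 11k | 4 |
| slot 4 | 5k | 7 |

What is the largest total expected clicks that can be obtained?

slot 3 + slot 7 + slot 6 + slot 8: cost 3 + 8 + 3 + 10 = 24 ≤ 27, expected clicks 9 + 9 + 18 + 4 = 40.
slot 3 + slot 7 + slot 6 + slot 4: cost 3 + 8 + 3 + 5 = 19 ≤ 27, expected clicks 9 + 9 + 18 + 7 = 43.
Best is slot 3, slot 7, slot 6, and slot 4 with total expected clicks 43.

43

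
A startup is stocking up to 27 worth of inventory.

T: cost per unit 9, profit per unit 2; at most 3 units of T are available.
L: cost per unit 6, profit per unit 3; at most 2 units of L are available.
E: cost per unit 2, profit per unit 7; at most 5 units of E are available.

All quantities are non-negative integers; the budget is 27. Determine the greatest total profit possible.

41

2×L and 5×E: cost 22 ≤ 27, profit 2·3 + 5·7 = 41.
1×T, 1×L, and 5×E: cost 25 ≤ 27, profit 1·2 + 1·3 + 5·7 = 40.
Best is 41.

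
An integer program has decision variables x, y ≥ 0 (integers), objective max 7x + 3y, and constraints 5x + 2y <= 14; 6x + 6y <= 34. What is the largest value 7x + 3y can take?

(x,y)=(2,2): 5·2+2·2=14≤14, 6·2+6·2=24≤34, objective 20.
(x,y)=(1,4): 5·1+2·4=13≤14, 6·1+6·4=30≤34, objective 19.
(x,y)=(2,1): 5·2+2·1=12≤14, 6·2+6·1=18≤34, objective 17.
The best lattice point is (2,2), giving 20.

20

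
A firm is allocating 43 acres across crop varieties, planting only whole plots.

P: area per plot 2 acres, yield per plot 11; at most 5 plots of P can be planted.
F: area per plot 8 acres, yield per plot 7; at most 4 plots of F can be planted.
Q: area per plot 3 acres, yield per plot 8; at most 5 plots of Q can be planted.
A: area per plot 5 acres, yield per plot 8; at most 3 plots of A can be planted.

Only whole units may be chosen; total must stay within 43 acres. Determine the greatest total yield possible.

5×P, 1×F, 5×Q, and 2×A: area 43 ≤ 43, yield 5·11 + 1·7 + 5·8 + 2·8 = 118.
5×P, 5×Q, and 3×A: area 40 ≤ 43, yield 5·11 + 5·8 + 3·8 = 119.
Best is 119.

119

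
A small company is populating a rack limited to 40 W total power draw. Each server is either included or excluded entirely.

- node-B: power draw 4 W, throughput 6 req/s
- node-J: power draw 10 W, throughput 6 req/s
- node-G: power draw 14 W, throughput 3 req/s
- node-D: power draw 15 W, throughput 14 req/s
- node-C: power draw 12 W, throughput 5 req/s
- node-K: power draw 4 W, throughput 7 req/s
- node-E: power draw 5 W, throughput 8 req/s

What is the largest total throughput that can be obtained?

41

node-B + node-D + node-K + node-E: power draw 4 + 15 + 4 + 5 = 28 ≤ 40, throughput 6 + 14 + 7 + 8 = 35.
node-B + node-J + node-D + node-K + node-E: power draw 4 + 10 + 15 + 4 + 5 = 38 ≤ 40, throughput 6 + 6 + 14 + 7 + 8 = 41.
node-B + node-D + node-C + node-K + node-E: power draw 4 + 15 + 12 + 4 + 5 = 40 ≤ 40, throughput 6 + 14 + 5 + 7 + 8 = 40.
Best is node-B, node-J, node-D, node-K, and node-E with total throughput 41.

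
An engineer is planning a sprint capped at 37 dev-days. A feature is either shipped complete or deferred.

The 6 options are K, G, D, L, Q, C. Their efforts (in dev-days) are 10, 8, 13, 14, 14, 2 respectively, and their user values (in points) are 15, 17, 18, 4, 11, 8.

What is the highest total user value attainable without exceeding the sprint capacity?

58

K + G + D + C: effort 10 + 8 + 13 + 2 = 33 ≤ 37, user value 15 + 17 + 18 + 8 = 58.
G + D + Q + C: effort 8 + 13 + 14 + 2 = 37 ≤ 37, user value 17 + 18 + 11 + 8 = 54.
Best is K, G, D, and C with total user value 58.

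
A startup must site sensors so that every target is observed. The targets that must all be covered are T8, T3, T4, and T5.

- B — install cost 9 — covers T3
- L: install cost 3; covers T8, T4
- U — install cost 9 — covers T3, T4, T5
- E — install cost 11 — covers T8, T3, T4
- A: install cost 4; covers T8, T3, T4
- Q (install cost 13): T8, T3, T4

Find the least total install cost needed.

12

This is a weighted set-cover instance.
Choose L and U: together they cover T8, T3, T4, T5 — every target.
Total install cost: 3 + 9 = 12.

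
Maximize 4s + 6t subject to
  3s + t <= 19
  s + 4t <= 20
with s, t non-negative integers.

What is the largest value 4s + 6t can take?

(s,t)=(4,4): 3·4+1·4=16≤19, 1·4+4·4=20≤20, objective 40.
(s,t)=(5,3): 3·5+1·3=18≤19, 1·5+4·3=17≤20, objective 38.
The best lattice point is (4,4), giving 40.

40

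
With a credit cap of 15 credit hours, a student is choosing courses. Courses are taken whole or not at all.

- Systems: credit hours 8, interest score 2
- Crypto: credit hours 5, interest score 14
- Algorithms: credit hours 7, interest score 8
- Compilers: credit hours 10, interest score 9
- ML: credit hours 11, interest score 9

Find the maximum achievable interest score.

23

Treat it as a binary knapsack problem.
Crypto + Compilers: credit hours 5 + 10 = 15 ≤ 15, interest score 14 + 9 = 23.
Crypto + Algorithms: credit hours 5 + 7 = 12 ≤ 15, interest score 14 + 8 = 22.
Best is Crypto and Compilers with total interest score 23.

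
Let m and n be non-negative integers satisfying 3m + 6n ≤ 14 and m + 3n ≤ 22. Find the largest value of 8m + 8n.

Relaxing integrality, the LP optimum is 37.33 at (m,n) = (4.67, 0), which is not an integer point.
(m,n)=(4,0): 3·4+6·0=12≤14, 1·4+3·0=4≤22, objective 32.
(m,n)=(3,0): 3·3+6·0=9≤14, 1·3+3·0=3≤22, objective 24.
Maximum is 32 at (m,n)=(4,0).

32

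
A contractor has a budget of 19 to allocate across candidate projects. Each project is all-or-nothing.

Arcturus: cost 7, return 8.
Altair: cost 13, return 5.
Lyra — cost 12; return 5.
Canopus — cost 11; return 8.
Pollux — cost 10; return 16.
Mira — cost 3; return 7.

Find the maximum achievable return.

24

Treat it as a binary knapsack problem.
Arcturus + Pollux: cost 7 + 10 = 17 ≤ 19, return 8 + 16 = 24.
Pollux + Mira: cost 10 + 3 = 13 ≤ 19, return 16 + 7 = 23.
Pollux: cost 10 ≤ 19, return 16.
Best is Arcturus and Pollux with total return 24.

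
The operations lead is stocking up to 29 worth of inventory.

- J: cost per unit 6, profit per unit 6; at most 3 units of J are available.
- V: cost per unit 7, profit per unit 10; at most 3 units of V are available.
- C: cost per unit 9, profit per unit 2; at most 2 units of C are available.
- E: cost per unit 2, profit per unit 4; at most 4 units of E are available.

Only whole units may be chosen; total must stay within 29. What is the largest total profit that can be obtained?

46

This is a bounded integer knapsack.
Take 3×V and 4×E: cost 29 ≤ 29, profit 3·10 + 4·4 = 46.
E has the best ratio (4/2) and is taken to its limit of 4; remaining capacity is filled optimally with the others.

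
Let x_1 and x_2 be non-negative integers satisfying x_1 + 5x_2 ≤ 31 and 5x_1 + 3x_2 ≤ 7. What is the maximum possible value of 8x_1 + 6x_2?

(x_1,x_2)=(0,2): 1·0+5·2=10≤31, 5·0+3·2=6≤7, objective 12.
(x_1,x_2)=(0,1): 1·0+5·1=5≤31, 5·0+3·1=3≤7, objective 6.
Maximum is 12 at (x_1,x_2)=(0,2).

12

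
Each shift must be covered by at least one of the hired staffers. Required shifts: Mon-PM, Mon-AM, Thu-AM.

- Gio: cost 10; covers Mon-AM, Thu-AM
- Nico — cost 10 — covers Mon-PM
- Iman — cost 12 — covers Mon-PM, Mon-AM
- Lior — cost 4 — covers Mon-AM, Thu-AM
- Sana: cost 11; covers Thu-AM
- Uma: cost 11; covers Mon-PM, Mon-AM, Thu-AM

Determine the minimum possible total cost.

11

The greedy cost-per-new-shift heuristic would pick Lior and Nico for 14, but a cheaper cover exists.
Uma alone covers Mon-PM, Mon-AM, Thu-AM — every shift.
Total cost: 11.
No cover costs less than 11.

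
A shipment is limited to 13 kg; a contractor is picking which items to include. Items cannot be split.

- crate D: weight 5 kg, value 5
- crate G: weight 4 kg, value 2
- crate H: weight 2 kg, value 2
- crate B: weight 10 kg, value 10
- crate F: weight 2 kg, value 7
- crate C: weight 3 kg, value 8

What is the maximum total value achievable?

Take crate D, crate H, crate F, and crate C: weight 5 + 2 + 2 + 3 = 12 ≤ 13, value 5 + 2 + 7 + 8 = 22.
No other feasible combination does better.

22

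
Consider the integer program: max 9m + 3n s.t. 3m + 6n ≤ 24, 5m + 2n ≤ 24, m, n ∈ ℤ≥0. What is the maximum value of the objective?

42

(m,n)=(4,2): 3·4+6·2=24≤24, 5·4+2·2=24≤24, objective 42.
(m,n)=(4,1): 3·4+6·1=18≤24, 5·4+2·1=22≤24, objective 39.
No feasible integer point exceeds 42.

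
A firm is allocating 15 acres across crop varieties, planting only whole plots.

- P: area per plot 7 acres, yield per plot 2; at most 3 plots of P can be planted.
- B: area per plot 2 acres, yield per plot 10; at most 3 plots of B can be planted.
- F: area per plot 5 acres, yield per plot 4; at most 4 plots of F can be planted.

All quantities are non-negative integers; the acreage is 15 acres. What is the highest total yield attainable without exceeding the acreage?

34

B has the best ratio (10/2); taking only B gives at most 3×10 = 30 (stopped by the supply cap of 3).
Mixing does better — 3×B and 1×F: area 11 ≤ 15, yield 3·10 + 1·4 = 34.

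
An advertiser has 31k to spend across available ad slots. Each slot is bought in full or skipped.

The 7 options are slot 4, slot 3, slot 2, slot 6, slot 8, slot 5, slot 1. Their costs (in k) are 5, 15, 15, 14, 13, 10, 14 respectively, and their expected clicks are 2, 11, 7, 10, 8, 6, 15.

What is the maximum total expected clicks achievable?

26

Allowing fractional choices, the relaxed optimum would be about 27.4, but ad slots are indivisible.
slot 3 + slot 1: cost 15 + 14 = 29 ≤ 31, expected clicks 11 + 15 = 26.
slot 6 + slot 1: cost 14 + 14 = 28 ≤ 31, expected clicks 10 + 15 = 25.
Best is slot 3 and slot 1 with total expected clicks 26.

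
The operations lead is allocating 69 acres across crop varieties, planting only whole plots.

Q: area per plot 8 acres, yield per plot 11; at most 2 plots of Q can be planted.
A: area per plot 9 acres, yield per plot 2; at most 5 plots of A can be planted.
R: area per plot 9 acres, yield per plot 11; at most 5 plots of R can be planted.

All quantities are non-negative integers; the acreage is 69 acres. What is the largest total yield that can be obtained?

Take 2×Q and 5×R: area 61 ≤ 69, yield 2·11 + 5·11 = 77.
Q has the best ratio (11/8) and is taken to its limit of 2; remaining capacity is filled optimally with the others.

77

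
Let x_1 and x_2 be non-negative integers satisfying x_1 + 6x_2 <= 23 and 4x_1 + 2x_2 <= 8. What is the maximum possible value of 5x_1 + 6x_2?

18

(x_1,x_2)=(0,3): 1·0+6·3=18≤23, 4·0+2·3=6≤8, objective 18.
(x_1,x_2)=(1,2): 1·1+6·2=13≤23, 4·1+2·2=8≤8, objective 17.
The best lattice point is (0,3), giving 18.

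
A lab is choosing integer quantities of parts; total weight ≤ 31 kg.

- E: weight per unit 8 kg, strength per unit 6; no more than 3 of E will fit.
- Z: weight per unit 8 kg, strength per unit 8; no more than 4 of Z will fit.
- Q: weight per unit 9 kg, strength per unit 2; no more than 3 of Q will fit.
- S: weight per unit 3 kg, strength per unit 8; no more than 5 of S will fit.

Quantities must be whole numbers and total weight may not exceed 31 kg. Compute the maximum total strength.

56

1×E, 1×Z, and 5×S: weight 31 ≤ 31, strength 1·6 + 1·8 + 5·8 = 54.
2×Z and 5×S: weight 31 ≤ 31, strength 2·8 + 5·8 = 56.
Best is 56.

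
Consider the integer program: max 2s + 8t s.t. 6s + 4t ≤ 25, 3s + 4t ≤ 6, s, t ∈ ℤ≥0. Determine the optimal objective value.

8

Relaxing integrality, the LP optimum is 12.00 at (s,t) = (0, 1.5), which is not an integer point.
(s,t)=(0,1): 6·0+4·1=4≤25, 3·0+4·1=4≤6, objective 8.
(s,t)=(1,0): 6·1+4·0=6≤25, 3·1+4·0=3≤6, objective 2.
(s,t)=(0,0): 6·0+4·0=0≤25, 3·0+4·0=0≤6, objective 0.
Maximum is 8 at (s,t)=(0,1).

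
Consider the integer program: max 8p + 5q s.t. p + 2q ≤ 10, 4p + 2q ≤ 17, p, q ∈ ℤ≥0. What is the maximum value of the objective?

36

(p,q)=(2,4): 1·2+2·4=10≤10, 4·2+2·4=16≤17, objective 36.
(p,q)=(3,2): 1·3+2·2=7≤10, 4·3+2·2=16≤17, objective 34.
Maximum is 36 at (p,q)=(2,4).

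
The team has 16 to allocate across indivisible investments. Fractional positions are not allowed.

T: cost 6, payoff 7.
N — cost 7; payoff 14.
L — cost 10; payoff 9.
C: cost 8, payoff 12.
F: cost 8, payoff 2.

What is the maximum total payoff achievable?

26

N + C: cost 7 + 8 = 15 ≤ 16, payoff 14 + 12 = 26.
T + C: cost 6 + 8 = 14 ≤ 16, payoff 7 + 12 = 19.
T + N: cost 6 + 7 = 13 ≤ 16, payoff 7 + 14 = 21.
Best is N and C with total payoff 26.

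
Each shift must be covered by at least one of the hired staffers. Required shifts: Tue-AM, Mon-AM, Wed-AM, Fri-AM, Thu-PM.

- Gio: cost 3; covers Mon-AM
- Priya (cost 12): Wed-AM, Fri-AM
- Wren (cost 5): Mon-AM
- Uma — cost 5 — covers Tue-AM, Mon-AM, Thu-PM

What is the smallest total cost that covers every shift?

17

This is an integer covering problem.
Choose Priya and Uma: together they cover Tue-AM, Mon-AM, Wed-AM, Fri-AM, Thu-PM — every shift.
Total cost: 12 + 5 = 17.
No cover costs less than 17.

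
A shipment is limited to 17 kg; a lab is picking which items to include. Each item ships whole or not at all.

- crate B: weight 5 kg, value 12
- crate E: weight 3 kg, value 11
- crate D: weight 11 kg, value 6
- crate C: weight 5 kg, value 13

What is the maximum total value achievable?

Allowing fractional choices, the relaxed optimum would be about 38.2, but items are indivisible.
crate B + crate E + crate C: weight 5 + 3 + 5 = 13 ≤ 17, value 12 + 11 + 13 = 36.
crate B + crate C: weight 5 + 5 = 10 ≤ 17, value 12 + 13 = 25.
Best is crate B, crate E, and crate C with total value 36.

36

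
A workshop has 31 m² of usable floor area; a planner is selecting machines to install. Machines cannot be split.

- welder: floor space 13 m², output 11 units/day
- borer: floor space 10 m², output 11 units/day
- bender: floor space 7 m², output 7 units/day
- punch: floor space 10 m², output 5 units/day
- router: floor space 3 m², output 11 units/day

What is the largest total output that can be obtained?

borer + bender + router: floor space 10 + 7 + 3 = 20 ≤ 31, output 11 + 7 + 11 = 29.
borer + bender + punch + router: floor space 10 + 7 + 10 + 3 = 30 ≤ 31, output 11 + 7 + 5 + 11 = 34.
welder + borer + router: floor space 13 + 10 + 3 = 26 ≤ 31, output 11 + 11 + 11 = 33.
Best is borer, bender, punch, and router with total output 34.

34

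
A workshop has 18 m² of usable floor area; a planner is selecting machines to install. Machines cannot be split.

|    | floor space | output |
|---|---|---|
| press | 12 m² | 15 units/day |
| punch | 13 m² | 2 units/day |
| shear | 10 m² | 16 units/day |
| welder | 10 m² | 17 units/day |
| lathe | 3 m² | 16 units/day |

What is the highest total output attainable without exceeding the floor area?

welder + lathe: floor space 10 + 3 = 13 ≤ 18, output 17 + 16 = 33.
shear + lathe: floor space 10 + 3 = 13 ≤ 18, output 16 + 16 = 32.
Best is welder and lathe with total output 33.

33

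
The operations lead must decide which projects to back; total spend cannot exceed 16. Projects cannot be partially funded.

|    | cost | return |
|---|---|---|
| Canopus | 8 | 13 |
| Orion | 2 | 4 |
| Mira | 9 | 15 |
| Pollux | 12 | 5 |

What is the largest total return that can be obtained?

19

Allowing fractional choices, the relaxed optimum would be about 27.1, but projects are indivisible.
Canopus + Orion: cost 8 + 2 = 10 ≤ 16, return 13 + 4 = 17.
Orion + Mira: cost 2 + 9 = 11 ≤ 16, return 4 + 15 = 19.
Best is Orion and Mira with total return 19.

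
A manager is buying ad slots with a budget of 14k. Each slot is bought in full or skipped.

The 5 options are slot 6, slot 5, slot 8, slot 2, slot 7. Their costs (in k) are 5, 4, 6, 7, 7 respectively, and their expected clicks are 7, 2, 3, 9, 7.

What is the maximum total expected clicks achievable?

Allowing fractional choices, the relaxed optimum would be about 18.0, but ad slots are indivisible.
slot 2 + slot 7: cost 7 + 7 = 14 ≤ 14, expected clicks 9 + 7 = 16.
slot 6 + slot 2: cost 5 + 7 = 12 ≤ 14, expected clicks 7 + 9 = 16.
The maximum expected clicks is 16; one optimal choice is slot 6 and slot 2.

16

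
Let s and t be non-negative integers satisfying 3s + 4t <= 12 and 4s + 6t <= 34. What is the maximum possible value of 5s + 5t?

20

(s,t)=(4,0): 3·4+4·0=12≤12, 4·4+6·0=16≤34, objective 20.
(s,t)=(3,0): 3·3+4·0=9≤12, 4·3+6·0=12≤34, objective 15.
No feasible integer point exceeds 20.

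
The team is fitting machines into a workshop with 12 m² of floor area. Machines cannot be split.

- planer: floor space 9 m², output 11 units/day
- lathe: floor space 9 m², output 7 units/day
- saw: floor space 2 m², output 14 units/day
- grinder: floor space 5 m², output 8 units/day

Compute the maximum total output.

25

Take planer and saw: floor space 9 + 2 = 11 ≤ 12, output 11 + 14 = 25.
No other feasible combination does better.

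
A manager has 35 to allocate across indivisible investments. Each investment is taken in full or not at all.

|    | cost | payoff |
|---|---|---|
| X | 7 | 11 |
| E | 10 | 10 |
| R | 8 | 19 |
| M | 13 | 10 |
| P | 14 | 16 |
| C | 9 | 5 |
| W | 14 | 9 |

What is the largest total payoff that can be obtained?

Allowing fractional choices, the relaxed optimum would be about 52.0, but investments are indivisible.
X + E + R + C: cost 7 + 10 + 8 + 9 = 34 ≤ 35, payoff 11 + 10 + 19 + 5 = 45.
E + R + P: cost 10 + 8 + 14 = 32 ≤ 35, payoff 10 + 19 + 16 = 45.
X + R + P: cost 7 + 8 + 14 = 29 ≤ 35, payoff 11 + 19 + 16 = 46.
Best is X, R, and P with total payoff 46.

46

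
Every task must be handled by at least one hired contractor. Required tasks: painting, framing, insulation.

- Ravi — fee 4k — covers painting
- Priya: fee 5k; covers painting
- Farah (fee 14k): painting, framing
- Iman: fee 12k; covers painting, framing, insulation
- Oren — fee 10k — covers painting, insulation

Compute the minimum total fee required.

The greedy cost-per-new-task heuristic would pick Ravi and Iman for 16, but a cheaper cover exists.
Iman alone covers painting, framing, insulation — every task.
Total fee: 12.
No cover costs less than 12.

12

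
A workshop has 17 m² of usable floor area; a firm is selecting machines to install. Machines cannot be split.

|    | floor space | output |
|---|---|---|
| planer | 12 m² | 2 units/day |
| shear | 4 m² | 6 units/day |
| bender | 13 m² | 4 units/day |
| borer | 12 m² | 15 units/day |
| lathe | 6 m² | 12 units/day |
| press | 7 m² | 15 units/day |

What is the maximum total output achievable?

Treat it as a binary knapsack problem.
lathe + press: floor space 6 + 7 = 13 ≤ 17, output 12 + 15 = 27.
shear + lathe + press: floor space 4 + 6 + 7 = 17 ≤ 17, output 6 + 12 + 15 = 33.
Best is shear, lathe, and press with total output 33.

33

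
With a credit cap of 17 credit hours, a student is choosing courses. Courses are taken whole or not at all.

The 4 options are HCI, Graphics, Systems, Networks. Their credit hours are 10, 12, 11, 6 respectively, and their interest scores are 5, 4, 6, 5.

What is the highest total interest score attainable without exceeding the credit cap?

11

This is an integer program with binary decision variables.
HCI + Networks: credit hours 10 + 6 = 16 ≤ 17, interest score 5 + 5 = 10.
Systems + Networks: credit hours 11 + 6 = 17 ≤ 17, interest score 6 + 5 = 11.
Systems: credit hours 11 ≤ 17, interest score 6.
Best is Systems and Networks with total interest score 11.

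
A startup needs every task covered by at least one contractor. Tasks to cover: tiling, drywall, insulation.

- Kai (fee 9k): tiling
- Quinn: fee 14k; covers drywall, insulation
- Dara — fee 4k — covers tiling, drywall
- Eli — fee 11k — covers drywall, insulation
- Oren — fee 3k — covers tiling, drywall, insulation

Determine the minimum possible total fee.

This is a weighted set-cover instance.
Oren alone covers tiling, drywall, insulation — every task.
Total fee: 3.
No cover costs less than 3.

3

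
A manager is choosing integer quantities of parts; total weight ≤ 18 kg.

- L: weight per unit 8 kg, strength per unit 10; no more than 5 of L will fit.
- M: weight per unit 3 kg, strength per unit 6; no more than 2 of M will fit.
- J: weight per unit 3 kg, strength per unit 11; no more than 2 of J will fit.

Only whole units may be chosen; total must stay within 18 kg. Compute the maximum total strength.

38

This is a bounded integer knapsack.
J has the best ratio (11/3); taking only J gives at most 2×11 = 22 (stopped by the supply cap of 2).
Mixing does better — 1×L, 1×M, and 2×J: weight 17 ≤ 18, strength 1·10 + 1·6 + 2·11 = 38.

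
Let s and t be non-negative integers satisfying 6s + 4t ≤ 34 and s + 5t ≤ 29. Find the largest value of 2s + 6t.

34

(s,t)=(2,5) is feasible, giving 34.
(s,t)=(1,5) is feasible, giving 32.
(s,t)=(3,4) is feasible, giving 30.
No feasible integer point exceeds 34.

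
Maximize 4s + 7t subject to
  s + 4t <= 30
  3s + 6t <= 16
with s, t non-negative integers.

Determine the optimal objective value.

20

(s,t)=(5,0): 1·5+4·0=5≤30, 3·5+6·0=15≤16, objective 20.
(s,t)=(4,0): 1·4+4·0=4≤30, 3·4+6·0=12≤16, objective 16.
No feasible integer point exceeds 20.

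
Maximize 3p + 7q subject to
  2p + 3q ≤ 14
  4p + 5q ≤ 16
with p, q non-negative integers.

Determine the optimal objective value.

(p,q)=(0,3): 2·0+3·3=9≤14, 4·0+5·3=15≤16, objective 21.
(p,q)=(1,2): 2·1+3·2=8≤14, 4·1+5·2=14≤16, objective 17.
(p,q)=(0,2): 2·0+3·2=6≤14, 4·0+5·2=10≤16, objective 14.
The best lattice point is (0,3), giving 21.

21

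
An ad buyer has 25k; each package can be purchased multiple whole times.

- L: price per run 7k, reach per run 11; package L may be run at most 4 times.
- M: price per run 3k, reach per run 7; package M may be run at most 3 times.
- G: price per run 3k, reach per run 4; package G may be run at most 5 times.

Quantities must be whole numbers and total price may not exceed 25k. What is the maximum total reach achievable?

M has the best ratio (7/3); taking only M gives at most 3×7 = 21 (stopped by the supply cap of 3).
Mixing does better — 1×L, 3×M, and 3×G: price 25 ≤ 25, reach 1·11 + 3·7 + 3·4 = 44.

44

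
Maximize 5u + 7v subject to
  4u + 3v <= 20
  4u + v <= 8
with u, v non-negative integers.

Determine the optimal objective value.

Relaxing integrality, the LP optimum is 46.67 at (u,v) = (0, 6.67), which is not an integer point.
(u,v)=(0,6): 4·0+3·6=18≤20, 4·0+1·6=6≤8, objective 42.
(u,v)=(0,5): 4·0+3·5=15≤20, 4·0+1·5=5≤8, objective 35.
The best lattice point is (0,6), giving 42.

42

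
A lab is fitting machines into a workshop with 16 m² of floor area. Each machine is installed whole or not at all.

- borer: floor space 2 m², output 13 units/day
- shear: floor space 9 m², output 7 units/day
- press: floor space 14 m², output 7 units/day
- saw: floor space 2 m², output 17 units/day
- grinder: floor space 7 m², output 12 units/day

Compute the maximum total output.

borer + shear + saw: floor space 2 + 9 + 2 = 13 ≤ 16, output 13 + 7 + 17 = 37.
borer + saw: floor space 2 + 2 = 4 ≤ 16, output 13 + 17 = 30.
borer + saw + grinder: floor space 2 + 2 + 7 = 11 ≤ 16, output 13 + 17 + 12 = 42.
Best is borer, saw, and grinder with total output 42.

42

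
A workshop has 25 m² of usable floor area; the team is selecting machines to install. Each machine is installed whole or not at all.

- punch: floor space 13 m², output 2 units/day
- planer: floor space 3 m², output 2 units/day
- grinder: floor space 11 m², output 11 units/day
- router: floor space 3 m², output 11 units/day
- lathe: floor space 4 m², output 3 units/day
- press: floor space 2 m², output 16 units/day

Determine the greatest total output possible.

43

Allowing fractional choices, the relaxed optimum would be about 43.3, but machines are indivisible.
planer + grinder + router + lathe + press: floor space 3 + 11 + 3 + 4 + 2 = 23 ≤ 25, output 2 + 11 + 11 + 3 + 16 = 43.
grinder + router + lathe + press: floor space 11 + 3 + 4 + 2 = 20 ≤ 25, output 11 + 11 + 3 + 16 = 41.
Best is planer, grinder, router, lathe, and press with total output 43.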